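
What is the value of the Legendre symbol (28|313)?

-1

Pull out 2^2: since 313 ≡ 1 (mod 8), (2/313) = +1, so (2/313)^2 = +1.
Reciprocity: 7 ≡ 3 and 313 ≡ 1 (mod 4), so (7/313) = +(313/7).
Reduce top mod 7: now compute (5/7).
Reciprocity: 5 ≡ 1 and 7 ≡ 3 (mod 4), so (5/7) = +(7/5).
Reduce top mod 5: now compute (2/5).
Pull out 2: since 5 ≡ 5 (mod 8), (2/5) = -1.
Reached (1/5) = 1. Collecting the sign flips along the way, the symbol is -1.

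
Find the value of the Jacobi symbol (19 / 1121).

0

Reciprocity: 19 ≡ 3 and 1121 ≡ 1 (mod 4), so (19/1121) = +(1121/19).
Reduce top mod 19: now compute (0/19).
Top reduces to 0: gcd > 1, so the symbol is 0.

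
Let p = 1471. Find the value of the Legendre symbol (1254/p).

Pull out 2: since 1471 ≡ 7 (mod 8), (2/1471) = +1.
Reciprocity: 627 ≡ 3 and 1471 ≡ 3 (mod 4), so (627/1471) = −(1471/627).
Reduce top mod 627: now compute (217/627).
Reciprocity: 217 ≡ 1 and 627 ≡ 3 (mod 4), so (217/627) = +(627/217).
Reduce top mod 217: now compute (193/217).
Reciprocity: 193 ≡ 1 and 217 ≡ 1 (mod 4), so (193/217) = +(217/193).
Reduce top mod 193: now compute (24/193).
Pull out 2^3: since 193 ≡ 1 (mod 8), (2/193) = +1, so (2/193)^3 = +1.
Reciprocity: 3 ≡ 3 and 193 ≡ 1 (mod 4), so (3/193) = +(193/3).
Reduce top mod 3: now compute (1/3).
Reached (1/3) = 1. Collecting the sign flips along the way, the symbol is -1.

-1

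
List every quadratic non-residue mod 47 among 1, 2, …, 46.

5, 10, 11, 13, 15, 19, 20, 22, 23, 26, 29, 30, 31, 33, 35, 38, 39, 40, 41, 43, 44, 45, 46

Square k = 1,…,23 (k and 47−k give the same square):
1²=1, 2²=4, 3²=9, 4²=16, 5²=25, 6²=36, 7²≡2, 8²≡17, 9²≡34, 10²≡6, 11²≡27, 12²≡3, 13²≡28, 14²≡8, 15²≡37, 16²≡21, 17²≡7, 18²≡42, 19²≡32, 20²≡24, 21²≡18, 22²≡14, 23²≡12 (mod 47).
The residues are {1, 2, 3, 4, 6, 7, 8, 9, 12, 14, 16, 17, 18, 21, 24, 25, 27, 28, 32, 34, 36, 37, 42}; the non-residues are the remaining 23 nonzero classes.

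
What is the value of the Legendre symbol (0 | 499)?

0

Top reduces to 0: gcd > 1, so the symbol is 0.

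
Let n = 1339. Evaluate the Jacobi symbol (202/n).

Pull out 2: since 1339 ≡ 3 (mod 8), (2/1339) = -1.
Reciprocity: 101 ≡ 1 and 1339 ≡ 3 (mod 4), so (101/1339) = +(1339/101).
Reduce top mod 101: now compute (26/101).
Pull out 2: since 101 ≡ 5 (mod 8), (2/101) = -1.
Reciprocity: 13 ≡ 1 and 101 ≡ 1 (mod 4), so (13/101) = +(101/13).
Reduce top mod 13: now compute (10/13).
Pull out 2: since 13 ≡ 5 (mod 8), (2/13) = -1.
Reciprocity: 5 ≡ 1 and 13 ≡ 1 (mod 4), so (5/13) = +(13/5).
Reduce top mod 5: now compute (3/5).
Reciprocity: 3 ≡ 3 and 5 ≡ 1 (mod 4), so (3/5) = +(5/3).
Reduce top mod 3: now compute (2/3).
Pull out 2: since 3 ≡ 3 (mod 8), (2/3) = -1.
Reached (1/3) = 1. Collecting the sign flips along the way, the symbol is +1.

1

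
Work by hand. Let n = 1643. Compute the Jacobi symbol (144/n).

1

Pull out 2^4: since 1643 ≡ 3 (mod 8), (2/1643) = -1, so (2/1643)^4 = +1.
Reciprocity: 9 ≡ 1 and 1643 ≡ 3 (mod 4), so (9/1643) = +(1643/9).
Reduce top mod 9: now compute (5/9).
Reciprocity: 5 ≡ 1 and 9 ≡ 1 (mod 4), so (5/9) = +(9/5).
Reduce top mod 5: now compute (4/5).
Pull out 2^2: since 5 ≡ 5 (mod 8), (2/5) = -1, so (2/5)^2 = +1.
Reached (1/5) = 1. Collecting the sign flips along the way, the symbol is +1.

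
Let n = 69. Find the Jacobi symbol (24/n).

0

Pull out 2^3: since 69 ≡ 5 (mod 8), (2/69) = -1, so (2/69)^3 = -1.
Reciprocity: 3 ≡ 3 and 69 ≡ 1 (mod 4), so (3/69) = +(69/3).
Reduce top mod 3: now compute (0/3).
Top reduces to 0: gcd > 1, so the symbol is 0.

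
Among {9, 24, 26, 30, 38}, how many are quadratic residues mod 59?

(9/59) = +1 → QR.
(24/59) = -1 → non-residue.
(26/59) = +1 → QR.
(30/59) = -1 → non-residue.
(38/59) = -1 → non-residue.
Total quadratic residues among the 5: 2.

2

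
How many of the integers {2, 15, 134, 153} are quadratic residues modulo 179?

(2/179) = -1 → non-residue.
(15/179) = +1 → QR.
(134/179) = -1 → non-residue.
(153/179) = +1 → QR.
Total quadratic residues among the 4: 2.

2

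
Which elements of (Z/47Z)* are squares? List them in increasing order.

1 2 3 4 6 7 8 9 12 14 16 17 18 21 24 25 27 28 32 34 36 37 42

Square k = 1,…,23 (k and 47−k give the same square):
1²=1, 2²=4, 3²=9, 4²=16, 5²=25, 6²=36, 7²≡2, 8²≡17, 9²≡34, 10²≡6, 11²≡27, 12²≡3, 13²≡28, 14²≡8, 15²≡37, 16²≡21, 17²≡7, 18²≡42, 19²≡32, 20²≡24, 21²≡18, 22²≡14, 23²≡12 (mod 47).
So the quadratic residues mod 47 are {1, 2, 3, 4, 6, 7, 8, 9, 12, 14, 16, 17, 18, 21, 24, 25, 27, 28, 32, 34, 36, 37, 42}.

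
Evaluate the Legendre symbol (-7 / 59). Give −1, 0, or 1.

Euler's criterion: (-7/59) ≡ 52^29 (mod 59).
52^2 ≡ 49 (mod 59)
52^4 ≡ 41 (mod 59)
52^8 ≡ 29 (mod 59)
52^16 ≡ 15 (mod 59)
52^29 = 52^(16+8+4+1) ≡ 58 (mod 59).
Result is 58 ≡ −1, so (-7/59) = −1.

-1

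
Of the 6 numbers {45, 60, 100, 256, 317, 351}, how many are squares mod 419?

(45/419) = +1 → QR.
(60/419) = +1 → QR.
(100/419) = +1 → QR.
(256/419) = +1 → QR.
(317/419) = -1 → non-residue.
(351/419) = +1 → QR.
Total quadratic residues among the 6: 5.

5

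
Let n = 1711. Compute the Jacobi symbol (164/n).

-1

Pull out 2^2: since 1711 ≡ 7 (mod 8), (2/1711) = +1, so (2/1711)^2 = +1.
Reciprocity: 41 ≡ 1 and 1711 ≡ 3 (mod 4), so (41/1711) = +(1711/41).
Reduce top mod 41: now compute (30/41).
Pull out 2: since 41 ≡ 1 (mod 8), (2/41) = +1.
Reciprocity: 15 ≡ 3 and 41 ≡ 1 (mod 4), so (15/41) = +(41/15).
Reduce top mod 15: now compute (11/15).
Reciprocity: 11 ≡ 3 and 15 ≡ 3 (mod 4), so (11/15) = −(15/11).
Reduce top mod 11: now compute (4/11).
Pull out 2^2: since 11 ≡ 3 (mod 8), (2/11) = -1, so (2/11)^2 = +1.
Reached (1/11) = 1. Collecting the sign flips along the way, the symbol is -1.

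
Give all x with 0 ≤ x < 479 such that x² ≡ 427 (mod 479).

179, 300

Since 479 ≡ 3 (mod 4), a square root of 427 is 427^((479+1)/4) = 427^120 mod 479.
Repeated squaring: 427^2≡309, 427^4≡160, 427^8≡213, 427^16≡343, 427^32≡294, 427^64≡216 (mod 479).
427^120 = 427^(64+32+16+8) ≡ 300 (mod 479).
Check: 300² = 90000 ≡ 427 (mod 479). The two roots are 179 and 300.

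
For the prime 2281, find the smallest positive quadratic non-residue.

7

(2/2281) = +1, so 2 is a residue.
(3/2281) = +1, so 3 is a residue.
(4/2281) = +1, so 4 is a residue.
(5/2281) = +1, so 5 is a residue.
(6/2281) = +1, so 6 is a residue.
(7/2281) = −1, so 7 is the smallest positive non-residue mod 2281.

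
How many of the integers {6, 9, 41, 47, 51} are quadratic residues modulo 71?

(6/71) = +1 → QR.
(9/71) = +1 → QR.
(41/71) = -1 → non-residue.
(47/71) = -1 → non-residue.
(51/71) = -1 → non-residue.
Total quadratic residues among the 5: 2.

2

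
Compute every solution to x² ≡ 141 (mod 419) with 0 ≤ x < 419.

Since 419 ≡ 3 (mod 4), a square root of 141 is 141^((419+1)/4) = 141^105 mod 419.
Repeated squaring: 141^2≡188, 141^4≡148, 141^8≡116, 141^16≡48, 141^32≡209, 141^64≡105 (mod 419).
141^105 = 141^(64+32+8+1) ≡ 260 (mod 419).
Check: 260² = 67600 ≡ 141 (mod 419). The two roots are 159 and 260.

159, 260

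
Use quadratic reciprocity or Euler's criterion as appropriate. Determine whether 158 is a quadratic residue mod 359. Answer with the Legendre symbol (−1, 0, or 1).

Euler's criterion: (158/359) ≡ 158^179 (mod 359).
158^2 ≡ 193 (mod 359)
158^4 ≡ 272 (mod 359)
158^8 ≡ 30 (mod 359)
158^16 ≡ 182 (mod 359)
158^32 ≡ 96 (mod 359)
158^64 ≡ 241 (mod 359)
158^128 ≡ 282 (mod 359)
158^179 = 158^(128+32+16+2+1) ≡ 1 (mod 359).
Result is 1, so (158/359) = 1.

1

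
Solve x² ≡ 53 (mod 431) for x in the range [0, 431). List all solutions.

Since 431 ≡ 3 (mod 4), a square root of 53 is 53^((431+1)/4) = 53^108 mod 431.
Repeated squaring: 53^2≡223, 53^4≡164, 53^8≡174, 53^16≡106, 53^32≡30, 53^64≡38 (mod 431).
53^108 = 53^(64+32+8+4) ≡ 22 (mod 431).
Check: 22² = 484 ≡ 53 (mod 431). The two roots are 22 and 409.

22, 409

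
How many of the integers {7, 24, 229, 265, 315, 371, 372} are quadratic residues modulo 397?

(7/397) = -1 → non-residue.
(24/397) = -1 → non-residue.
(229/397) = +1 → QR.
(265/397) = +1 → QR.
(315/397) = +1 → QR.
(371/397) = +1 → QR.
(372/397) = +1 → QR.
Total quadratic residues among the 7: 5.

5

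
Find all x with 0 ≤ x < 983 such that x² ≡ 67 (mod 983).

183, 800

Since 983 ≡ 3 (mod 4), a square root of 67 is 67^((983+1)/4) = 67^246 mod 983.
Repeated squaring: 67^2≡557, 67^4≡604, 67^8≡123, 67^16≡384, 67^32≡6, 67^64≡36, 67^128≡313 (mod 983).
67^246 = 67^(128+64+32+16+4+2) ≡ 800 (mod 983).
Check: 800² = 640000 ≡ 67 (mod 983). The two roots are 183 and 800.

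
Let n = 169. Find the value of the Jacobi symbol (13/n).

0

Reciprocity: 13 ≡ 1 and 169 ≡ 1 (mod 4), so (13/169) = +(169/13).
Reduce top mod 13: now compute (0/13).
Top reduces to 0: gcd > 1, so the symbol is 0.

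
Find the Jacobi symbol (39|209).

-1

Reciprocity: 39 ≡ 3 and 209 ≡ 1 (mod 4), so (39/209) = +(209/39).
Reduce top mod 39: now compute (14/39).
Pull out 2: since 39 ≡ 7 (mod 8), (2/39) = +1.
Reciprocity: 7 ≡ 3 and 39 ≡ 3 (mod 4), so (7/39) = −(39/7).
Reduce top mod 7: now compute (4/7).
Pull out 2^2: since 7 ≡ 7 (mod 8), (2/7) = +1, so (2/7)^2 = +1.
Reached (1/7) = 1. Collecting the sign flips along the way, the symbol is -1.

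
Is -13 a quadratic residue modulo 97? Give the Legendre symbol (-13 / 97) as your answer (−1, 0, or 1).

-1

First reduce: -13 ≡ 84 (mod 97).
Pull out 2^2: since 97 ≡ 1 (mod 8), (2/97) = +1, so (2/97)^2 = +1.
Reciprocity: 21 ≡ 1 and 97 ≡ 1 (mod 4), so (21/97) = +(97/21).
Reduce top mod 21: now compute (13/21).
Reciprocity: 13 ≡ 1 and 21 ≡ 1 (mod 4), so (13/21) = +(21/13).
Reduce top mod 13: now compute (8/13).
Pull out 2^3: since 13 ≡ 5 (mod 8), (2/13) = -1, so (2/13)^3 = -1.
Reached (1/13) = 1. Collecting the sign flips along the way, the symbol is -1.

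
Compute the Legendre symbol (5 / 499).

1

Euler's criterion: (5/499) ≡ 5^249 (mod 499).
5^2 ≡ 25 (mod 499)
5^4 ≡ 126 (mod 499)
5^8 ≡ 407 (mod 499)
5^16 ≡ 480 (mod 499)
5^32 ≡ 361 (mod 499)
5^64 ≡ 82 (mod 499)
5^128 ≡ 237 (mod 499)
5^249 = 5^(128+64+32+16+8+1) ≡ 1 (mod 499).
Result is 1, so (5/499) = 1.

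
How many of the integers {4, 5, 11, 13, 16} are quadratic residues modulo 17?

3

(4/17) = +1 → QR.
(5/17) = -1 → non-residue.
(11/17) = -1 → non-residue.
(13/17) = +1 → QR.
(16/17) = +1 → QR.
Total quadratic residues among the 5: 3.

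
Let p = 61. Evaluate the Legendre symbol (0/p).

0

Top reduces to 0: gcd > 1, so the symbol is 0.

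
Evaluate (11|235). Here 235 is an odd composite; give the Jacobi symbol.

-1

Reciprocity: 11 ≡ 3 and 235 ≡ 3 (mod 4), so (11/235) = −(235/11).
Reduce top mod 11: now compute (4/11).
Pull out 2^2: since 11 ≡ 3 (mod 8), (2/11) = -1, so (2/11)^2 = +1.
Reached (1/11) = 1. Collecting the sign flips along the way, the symbol is -1.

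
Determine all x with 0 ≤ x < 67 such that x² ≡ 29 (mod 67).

Since 67 ≡ 3 (mod 4), a square root of 29 is 29^((67+1)/4) = 29^17 mod 67.
Repeated squaring: 29^2≡37, 29^4≡29, 29^8≡37, 29^16≡29 (mod 67).
29^17 = 29^(16+1) ≡ 37 (mod 67).
Check: 37² = 1369 ≡ 29 (mod 67). The two roots are 30 and 37.

30, 37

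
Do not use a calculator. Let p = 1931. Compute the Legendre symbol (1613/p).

Reciprocity: 1613 ≡ 1 and 1931 ≡ 3 (mod 4), so (1613/1931) = +(1931/1613).
Reduce top mod 1613: now compute (318/1613).
Pull out 2: since 1613 ≡ 5 (mod 8), (2/1613) = -1.
Reciprocity: 159 ≡ 3 and 1613 ≡ 1 (mod 4), so (159/1613) = +(1613/159).
Reduce top mod 159: now compute (23/159).
Reciprocity: 23 ≡ 3 and 159 ≡ 3 (mod 4), so (23/159) = −(159/23).
Reduce top mod 23: now compute (21/23).
Reciprocity: 21 ≡ 1 and 23 ≡ 3 (mod 4), so (21/23) = +(23/21).
Reduce top mod 21: now compute (2/21).
Pull out 2: since 21 ≡ 5 (mod 8), (2/21) = -1.
Reached (1/21) = 1. Collecting the sign flips along the way, the symbol is -1.

-1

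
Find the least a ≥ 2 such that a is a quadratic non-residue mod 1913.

(2/1913) = +1, so 2 is a residue.
(3/1913) = −1, so 3 is the smallest positive non-residue mod 1913.

3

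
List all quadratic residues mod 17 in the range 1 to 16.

Square k = 1,…,8 (k and 17−k give the same square):
1²=1, 2²=4, 3²=9, 4²=16, 5²≡8, 6²≡2, 7²≡15, 8²≡13 (mod 17).
So the quadratic residues mod 17 are {1, 2, 4, 8, 9, 13, 15, 16}.

1,2,4,8,9,13,15,16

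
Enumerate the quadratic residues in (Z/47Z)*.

1,2,3,4,6,7,8,9,12,14,16,17,18,21,24,25,27,28,32,34,36,37,42

Square k = 1,…,23 (k and 47−k give the same square):
1²=1, 2²=4, 3²=9, 4²=16, 5²=25, 6²=36, 7²≡2, 8²≡17, 9²≡34, 10²≡6, 11²≡27, 12²≡3, 13²≡28, 14²≡8, 15²≡37, 16²≡21, 17²≡7, 18²≡42, 19²≡32, 20²≡24, 21²≡18, 22²≡14, 23²≡12 (mod 47).
So the quadratic residues mod 47 are {1, 2, 3, 4, 6, 7, 8, 9, 12, 14, 16, 17, 18, 21, 24, 25, 27, 28, 32, 34, 36, 37, 42}.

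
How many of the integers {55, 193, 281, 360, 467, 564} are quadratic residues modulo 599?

3

(55/599) = -1 → non-residue.
(193/599) = -1 → non-residue.
(281/599) = -1 → non-residue.
(360/599) = +1 → QR.
(467/599) = +1 → QR.
(564/599) = +1 → QR.
Total quadratic residues among the 6: 3.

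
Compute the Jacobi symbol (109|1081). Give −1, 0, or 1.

1

Reciprocity: 109 ≡ 1 and 1081 ≡ 1 (mod 4), so (109/1081) = +(1081/109).
Reduce top mod 109: now compute (100/109).
Pull out 2^2: since 109 ≡ 5 (mod 8), (2/109) = -1, so (2/109)^2 = +1.
Reciprocity: 25 ≡ 1 and 109 ≡ 1 (mod 4), so (25/109) = +(109/25).
Reduce top mod 25: now compute (9/25).
Reciprocity: 9 ≡ 1 and 25 ≡ 1 (mod 4), so (9/25) = +(25/9).
Reduce top mod 9: now compute (7/9).
Reciprocity: 7 ≡ 3 and 9 ≡ 1 (mod 4), so (7/9) = +(9/7).
Reduce top mod 7: now compute (2/7).
Pull out 2: since 7 ≡ 7 (mod 8), (2/7) = +1.
Reached (1/7) = 1. Collecting the sign flips along the way, the symbol is +1.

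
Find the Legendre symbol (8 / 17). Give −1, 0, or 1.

1

Euler's criterion: (8/17) ≡ 8^8 (mod 17).
8^2 ≡ 13 (mod 17)
8^4 ≡ 16 (mod 17)
8^8 ≡ 1 (mod 17)
8^8 = 8^(8) ≡ 1 (mod 17).
Result is 1, so (8/17) = 1.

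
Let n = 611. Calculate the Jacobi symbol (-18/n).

1

First reduce: -18 ≡ 593 (mod 611).
Reciprocity: 593 ≡ 1 and 611 ≡ 3 (mod 4), so (593/611) = +(611/593).
Reduce top mod 593: now compute (18/593).
Pull out 2: since 593 ≡ 1 (mod 8), (2/593) = +1.
Reciprocity: 9 ≡ 1 and 593 ≡ 1 (mod 4), so (9/593) = +(593/9).
Reduce top mod 9: now compute (8/9).
Pull out 2^3: since 9 ≡ 1 (mod 8), (2/9) = +1, so (2/9)^3 = +1.
Reached (1/9) = 1. Collecting the sign flips along the way, the symbol is +1.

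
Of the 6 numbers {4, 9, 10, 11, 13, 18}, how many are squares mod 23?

(4/23) = +1 → QR.
(9/23) = +1 → QR.
(10/23) = -1 → non-residue.
(11/23) = -1 → non-residue.
(13/23) = +1 → QR.
(18/23) = +1 → QR.
Total quadratic residues among the 6: 4.

4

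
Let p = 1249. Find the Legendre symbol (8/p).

Pull out 2^3: since 1249 ≡ 1 (mod 8), (2/1249) = +1, so (2/1249)^3 = +1.
Reached (1/1249) = 1. Collecting the sign flips along the way, the symbol is +1.

1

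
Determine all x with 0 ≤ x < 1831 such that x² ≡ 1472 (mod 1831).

Since 1831 ≡ 3 (mod 4), a square root of 1472 is 1472^((1831+1)/4) = 1472^458 mod 1831.
Repeated squaring: 1472^2≡711, 1472^4≡165, 1472^8≡1591, 1472^16≡839, 1472^32≡817, 1472^64≡1005, 1472^128≡1144, 1472^256≡1402 (mod 1831).
1472^458 = 1472^(256+128+64+8+2) ≡ 1136 (mod 1831).
Check: 1136² = 1290496 ≡ 1472 (mod 1831). The two roots are 695 and 1136.

695, 1136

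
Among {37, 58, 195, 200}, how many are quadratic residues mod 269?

2

(37/269) = +1 → QR.
(58/269) = +1 → QR.
(195/269) = -1 → non-residue.
(200/269) = -1 → non-residue.
Total quadratic residues among the 4: 2.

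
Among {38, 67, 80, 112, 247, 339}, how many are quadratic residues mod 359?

(38/359) = -1 → non-residue.
(67/359) = -1 → non-residue.
(80/359) = +1 → QR.
(112/359) = -1 → non-residue.
(247/359) = +1 → QR.
(339/359) = -1 → non-residue.
Total quadratic residues among the 6: 2.

2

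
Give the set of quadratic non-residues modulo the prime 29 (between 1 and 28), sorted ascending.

2, 3, 8, 10, 11, 12, 14, 15, 17, 18, 19, 21, 26, 27

Square k = 1,…,14 (k and 29−k give the same square):
1²=1, 2²=4, 3²=9, 4²=16, 5²=25, 6²≡7, 7²≡20, 8²≡6, 9²≡23, 10²≡13, 11²≡5, 12²≡28, 13²≡24, 14²≡22 (mod 29).
The residues are {1, 4, 5, 6, 7, 9, 13, 16, 20, 22, 23, 24, 25, 28}; the non-residues are the remaining 14 nonzero classes.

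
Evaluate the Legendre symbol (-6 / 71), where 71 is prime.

-1

First reduce: -6 ≡ 65 (mod 71).
Reciprocity: 65 ≡ 1 and 71 ≡ 3 (mod 4), so (65/71) = +(71/65).
Reduce top mod 65: now compute (6/65).
Pull out 2: since 65 ≡ 1 (mod 8), (2/65) = +1.
Reciprocity: 3 ≡ 3 and 65 ≡ 1 (mod 4), so (3/65) = +(65/3).
Reduce top mod 3: now compute (2/3).
Pull out 2: since 3 ≡ 3 (mod 8), (2/3) = -1.
Reached (1/3) = 1. Collecting the sign flips along the way, the symbol is -1.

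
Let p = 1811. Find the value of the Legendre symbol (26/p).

Pull out 2: since 1811 ≡ 3 (mod 8), (2/1811) = -1.
Reciprocity: 13 ≡ 1 and 1811 ≡ 3 (mod 4), so (13/1811) = +(1811/13).
Reduce top mod 13: now compute (4/13).
Pull out 2^2: since 13 ≡ 5 (mod 8), (2/13) = -1, so (2/13)^2 = +1.
Reached (1/13) = 1. Collecting the sign flips along the way, the symbol is -1.

-1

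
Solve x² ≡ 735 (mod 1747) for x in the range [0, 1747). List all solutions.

Since 1747 ≡ 3 (mod 4), a square root of 735 is 735^((1747+1)/4) = 735^437 mod 1747.
Repeated squaring: 735^2≡402, 735^4≡880, 735^8≡479, 735^16≡584, 735^32≡391, 735^64≡892, 735^128≡779, 735^256≡632 (mod 1747).
735^437 = 735^(256+128+32+16+4+1) ≡ 1324 (mod 1747).
Check: 1324² = 1752976 ≡ 735 (mod 1747). The two roots are 423 and 1324.

423, 1324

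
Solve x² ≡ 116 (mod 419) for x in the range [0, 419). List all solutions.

148, 271

Since 419 ≡ 3 (mod 4), a square root of 116 is 116^((419+1)/4) = 116^105 mod 419.
Repeated squaring: 116^2≡48, 116^4≡209, 116^8≡105, 116^16≡131, 116^32≡401, 116^64≡324 (mod 419).
116^105 = 116^(64+32+8+1) ≡ 148 (mod 419).
Check: 148² = 21904 ≡ 116 (mod 419). The two roots are 148 and 271.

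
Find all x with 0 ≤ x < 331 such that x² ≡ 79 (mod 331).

108, 223

Since 331 ≡ 3 (mod 4), a square root of 79 is 79^((331+1)/4) = 79^83 mod 331.
Repeated squaring: 79^2≡283, 79^4≡318, 79^8≡169, 79^16≡95, 79^32≡88, 79^64≡131 (mod 331).
79^83 = 79^(64+16+2+1) ≡ 223 (mod 331).
Check: 223² = 49729 ≡ 79 (mod 331). The two roots are 108 and 223.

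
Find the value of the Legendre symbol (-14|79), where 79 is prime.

Euler's criterion: (-14/79) ≡ 65^39 (mod 79).
65^2 ≡ 38 (mod 79)
65^4 ≡ 22 (mod 79)
65^8 ≡ 10 (mod 79)
65^16 ≡ 21 (mod 79)
65^32 ≡ 46 (mod 79)
65^39 = 65^(32+4+2+1) ≡ 1 (mod 79).
Result is 1, so (-14/79) = 1.

1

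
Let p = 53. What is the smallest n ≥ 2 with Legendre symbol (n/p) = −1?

(2/53) = −1, so 2 is the smallest positive non-residue mod 53.

2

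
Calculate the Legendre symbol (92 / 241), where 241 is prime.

Euler's criterion: (92/241) ≡ 92^120 (mod 241).
92^2 ≡ 29 (mod 241)
92^4 ≡ 118 (mod 241)
92^8 ≡ 187 (mod 241)
92^16 ≡ 24 (mod 241)
92^32 ≡ 94 (mod 241)
92^64 ≡ 160 (mod 241)
92^120 = 92^(64+32+16+8) ≡ 240 (mod 241).
Result is 240 ≡ −1, so (92/241) = −1.

-1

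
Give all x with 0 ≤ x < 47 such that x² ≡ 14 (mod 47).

22, 25

Since 47 ≡ 3 (mod 4), a square root of 14 is 14^((47+1)/4) = 14^12 mod 47.
Repeated squaring: 14^2≡8, 14^4≡17, 14^8≡7 (mod 47).
14^12 = 14^(8+4) ≡ 25 (mod 47).
Check: 25² = 625 ≡ 14 (mod 47). The two roots are 22 and 25.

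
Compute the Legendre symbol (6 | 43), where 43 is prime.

Pull out 2: since 43 ≡ 3 (mod 8), (2/43) = -1.
Reciprocity: 3 ≡ 3 and 43 ≡ 3 (mod 4), so (3/43) = −(43/3).
Reduce top mod 3: now compute (1/3).
Reached (1/3) = 1. Collecting the sign flips along the way, the symbol is +1.

1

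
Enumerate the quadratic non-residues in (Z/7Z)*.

3, 5, 6

Square k = 1,…,3 (k and 7−k give the same square):
1²=1, 2²=4, 3²≡2 (mod 7).
The residues are {1, 2, 4}; the non-residues are the remaining 3 nonzero classes.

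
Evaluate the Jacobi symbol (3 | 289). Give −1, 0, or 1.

1

Reciprocity: 3 ≡ 3 and 289 ≡ 1 (mod 4), so (3/289) = +(289/3).
Reduce top mod 3: now compute (1/3).
Reached (1/3) = 1. Collecting the sign flips along the way, the symbol is +1.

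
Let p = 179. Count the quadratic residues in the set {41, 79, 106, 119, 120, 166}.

1

(41/179) = -1 → non-residue.
(79/179) = -1 → non-residue.
(106/179) = +1 → QR.
(119/179) = -1 → non-residue.
(120/179) = -1 → non-residue.
(166/179) = -1 → non-residue.
Total quadratic residues among the 6: 1.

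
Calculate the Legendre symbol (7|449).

1

Reciprocity: 7 ≡ 3 and 449 ≡ 1 (mod 4), so (7/449) = +(449/7).
Reduce top mod 7: now compute (1/7).
Reached (1/7) = 1. Collecting the sign flips along the way, the symbol is +1.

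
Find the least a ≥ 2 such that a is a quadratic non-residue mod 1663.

(2/1663) = +1, so 2 is a residue.
(3/1663) = −1, so 3 is the smallest positive non-residue mod 1663.

3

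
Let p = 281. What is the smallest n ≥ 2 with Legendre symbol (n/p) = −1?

3

(2/281) = +1, so 2 is a residue.
(3/281) = −1, so 3 is the smallest positive non-residue mod 281.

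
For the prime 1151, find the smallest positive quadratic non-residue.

(2/1151) = +1, so 2 is a residue.
(3/1151) = +1, so 3 is a residue.
(4/1151) = +1, so 4 is a residue.
(5/1151) = +1, so 5 is a residue.
(6/1151) = +1, so 6 is a residue.
(7/1151) = +1, so 7 is a residue.
(8/1151) = +1, so 8 is a residue.
(9/1151) = +1, so 9 is a residue.
(10/1151) = +1, so 10 is a residue.
(11/1151) = +1, so 11 is a residue.
(12/1151) = +1, so 12 is a residue.
(13/1151) = −1, so 13 is the smallest positive non-residue mod 1151.

13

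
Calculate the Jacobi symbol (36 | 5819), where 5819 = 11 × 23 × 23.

Pull out 2^2: since 5819 ≡ 3 (mod 8), (2/5819) = -1, so (2/5819)^2 = +1.
Reciprocity: 9 ≡ 1 and 5819 ≡ 3 (mod 4), so (9/5819) = +(5819/9).
Reduce top mod 9: now compute (5/9).
Reciprocity: 5 ≡ 1 and 9 ≡ 1 (mod 4), so (5/9) = +(9/5).
Reduce top mod 5: now compute (4/5).
Pull out 2^2: since 5 ≡ 5 (mod 8), (2/5) = -1, so (2/5)^2 = +1.
Reached (1/5) = 1. Collecting the sign flips along the way, the symbol is +1.

1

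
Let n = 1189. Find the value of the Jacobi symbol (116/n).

Pull out 2^2: since 1189 ≡ 5 (mod 8), (2/1189) = -1, so (2/1189)^2 = +1.
Reciprocity: 29 ≡ 1 and 1189 ≡ 1 (mod 4), so (29/1189) = +(1189/29).
Reduce top mod 29: now compute (0/29).
Top reduces to 0: gcd > 1, so the symbol is 0.

0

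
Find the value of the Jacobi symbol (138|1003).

1

Pull out 2: since 1003 ≡ 3 (mod 8), (2/1003) = -1.
Reciprocity: 69 ≡ 1 and 1003 ≡ 3 (mod 4), so (69/1003) = +(1003/69).
Reduce top mod 69: now compute (37/69).
Reciprocity: 37 ≡ 1 and 69 ≡ 1 (mod 4), so (37/69) = +(69/37).
Reduce top mod 37: now compute (32/37).
Pull out 2^5: since 37 ≡ 5 (mod 8), (2/37) = -1, so (2/37)^5 = -1.
Reached (1/37) = 1. Collecting the sign flips along the way, the symbol is +1.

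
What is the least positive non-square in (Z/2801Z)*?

(2/2801) = +1, so 2 is a residue.
(3/2801) = −1, so 3 is the smallest positive non-residue mod 2801.

3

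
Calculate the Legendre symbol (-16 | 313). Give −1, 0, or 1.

1

First reduce: -16 ≡ 297 (mod 313).
Reciprocity: 297 ≡ 1 and 313 ≡ 1 (mod 4), so (297/313) = +(313/297).
Reduce top mod 297: now compute (16/297).
Pull out 2^4: since 297 ≡ 1 (mod 8), (2/297) = +1, so (2/297)^4 = +1.
Reached (1/297) = 1. Collecting the sign flips along the way, the symbol is +1.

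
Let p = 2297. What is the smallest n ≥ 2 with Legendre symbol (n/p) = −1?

3

(2/2297) = +1, so 2 is a residue.
(3/2297) = −1, so 3 is the smallest positive non-residue mod 2297.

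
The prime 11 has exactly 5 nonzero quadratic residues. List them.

Square k = 1,…,5 (k and 11−k give the same square):
1²=1, 2²=4, 3²=9, 4²≡5, 5²≡3 (mod 11).
So the quadratic residues mod 11 are {1, 3, 4, 5, 9}.

1 3 4 5 9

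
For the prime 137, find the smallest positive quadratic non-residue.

(2/137) = +1, so 2 is a residue.
(3/137) = −1, so 3 is the smallest positive non-residue mod 137.

3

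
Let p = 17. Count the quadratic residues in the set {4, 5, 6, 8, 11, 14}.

(4/17) = +1 → QR.
(5/17) = -1 → non-residue.
(6/17) = -1 → non-residue.
(8/17) = +1 → QR.
(11/17) = -1 → non-residue.
(14/17) = -1 → non-residue.
Total quadratic residues among the 6: 2.

2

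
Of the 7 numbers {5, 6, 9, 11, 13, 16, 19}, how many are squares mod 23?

(5/23) = -1 → non-residue.
(6/23) = +1 → QR.
(9/23) = +1 → QR.
(11/23) = -1 → non-residue.
(13/23) = +1 → QR.
(16/23) = +1 → QR.
(19/23) = -1 → non-residue.
Total quadratic residues among the 7: 4.

4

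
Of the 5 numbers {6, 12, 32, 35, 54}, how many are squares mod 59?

(6/59) = -1 → non-residue.
(12/59) = +1 → QR.
(32/59) = -1 → non-residue.
(35/59) = +1 → QR.
(54/59) = -1 → non-residue.
Total quadratic residues among the 5: 2.

2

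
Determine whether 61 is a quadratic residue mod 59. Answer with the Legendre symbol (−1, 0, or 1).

First reduce: 61 ≡ 2 (mod 59).
Pull out 2: since 59 ≡ 3 (mod 8), (2/59) = -1.
Reached (1/59) = 1. Collecting the sign flips along the way, the symbol is -1.

-1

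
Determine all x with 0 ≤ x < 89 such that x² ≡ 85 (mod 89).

89 ≡ 1 (mod 4), so we find a root by search.
Trying successive values, 21² = 441 ≡ 85 (mod 89). The other root is 89 − 21 = 68.

21, 68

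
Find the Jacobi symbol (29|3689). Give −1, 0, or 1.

Reciprocity: 29 ≡ 1 and 3689 ≡ 1 (mod 4), so (29/3689) = +(3689/29).
Reduce top mod 29: now compute (6/29).
Pull out 2: since 29 ≡ 5 (mod 8), (2/29) = -1.
Reciprocity: 3 ≡ 3 and 29 ≡ 1 (mod 4), so (3/29) = +(29/3).
Reduce top mod 3: now compute (2/3).
Pull out 2: since 3 ≡ 3 (mod 8), (2/3) = -1.
Reached (1/3) = 1. Collecting the sign flips along the way, the symbol is +1.

1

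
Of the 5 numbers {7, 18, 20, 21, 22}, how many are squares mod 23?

(7/23) = -1 → non-residue.
(18/23) = +1 → QR.
(20/23) = -1 → non-residue.
(21/23) = -1 → non-residue.
(22/23) = -1 → non-residue.
Total quadratic residues among the 5: 1.

1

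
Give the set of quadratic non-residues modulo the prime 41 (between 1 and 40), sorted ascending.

3, 6, 7, 11, 12, 13, 14, 15, 17, 19, 22, 24, 26, 27, 28, 29, 30, 34, 35, 38

Square k = 1,…,20 (k and 41−k give the same square):
1²=1, 2²=4, 3²=9, 4²=16, 5²=25, 6²=36, 7²≡8, 8²≡23, 9²≡40, 10²≡18, 11²≡39, 12²≡21, 13²≡5, 14²≡32, 15²≡20, 16²≡10, 17²≡2, 18²≡37, 19²≡33, 20²≡31 (mod 41).
The residues are {1, 2, 4, 5, 8, 9, 10, 16, 18, 20, 21, 23, 25, 31, 32, 33, 36, 37, 39, 40}; the non-residues are the remaining 20 nonzero classes.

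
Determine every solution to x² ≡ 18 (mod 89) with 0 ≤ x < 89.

14, 75

89 ≡ 1 (mod 4), so we find a root by search.
Trying successive values, 14² = 196 ≡ 18 (mod 89). The other root is 89 − 14 = 75.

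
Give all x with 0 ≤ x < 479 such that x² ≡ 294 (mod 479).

Since 479 ≡ 3 (mod 4), a square root of 294 is 294^((479+1)/4) = 294^120 mod 479.
Repeated squaring: 294^2≡216, 294^4≡193, 294^8≡366, 294^16≡315, 294^32≡72, 294^64≡394 (mod 479).
294^120 = 294^(64+32+16+8) ≡ 343 (mod 479).
Check: 343² = 117649 ≡ 294 (mod 479). The two roots are 136 and 343.

136, 343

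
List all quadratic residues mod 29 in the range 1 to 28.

1 4 5 6 7 9 13 16 20 22 23 24 25 28

Square k = 1,…,14 (k and 29−k give the same square):
1²=1, 2²=4, 3²=9, 4²=16, 5²=25, 6²≡7, 7²≡20, 8²≡6, 9²≡23, 10²≡13, 11²≡5, 12²≡28, 13²≡24, 14²≡22 (mod 29).
So the quadratic residues mod 29 are {1, 4, 5, 6, 7, 9, 13, 16, 20, 22, 23, 24, 25, 28}.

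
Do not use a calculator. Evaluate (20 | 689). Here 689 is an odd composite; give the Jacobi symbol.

1

Pull out 2^2: since 689 ≡ 1 (mod 8), (2/689) = +1, so (2/689)^2 = +1.
Reciprocity: 5 ≡ 1 and 689 ≡ 1 (mod 4), so (5/689) = +(689/5).
Reduce top mod 5: now compute (4/5).
Pull out 2^2: since 5 ≡ 5 (mod 8), (2/5) = -1, so (2/5)^2 = +1.
Reached (1/5) = 1. Collecting the sign flips along the way, the symbol is +1.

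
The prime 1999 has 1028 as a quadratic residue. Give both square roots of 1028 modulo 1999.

Since 1999 ≡ 3 (mod 4), a square root of 1028 is 1028^((1999+1)/4) = 1028^500 mod 1999.
Repeated squaring: 1028^2≡1312, 1028^4≡205, 1028^8≡46, 1028^16≡117, 1028^32≡1695, 1028^64≡462, 1028^128≡1550, 1028^256≡1701 (mod 1999).
1028^500 = 1028^(256+128+64+32+16+4) ≡ 324 (mod 1999).
Check: 324² = 104976 ≡ 1028 (mod 1999). The two roots are 324 and 1675.

324, 1675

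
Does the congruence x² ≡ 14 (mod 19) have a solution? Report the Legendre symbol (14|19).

Euler's criterion: (14/19) ≡ 14^9 (mod 19).
14^2 ≡ 6 (mod 19)
14^4 ≡ 17 (mod 19)
14^8 ≡ 4 (mod 19)
14^9 = 14^(8+1) ≡ 18 (mod 19).
Result is 18 ≡ −1, so (14/19) = −1.

-1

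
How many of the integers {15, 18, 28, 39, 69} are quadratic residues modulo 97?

1

(15/97) = -1 → non-residue.
(18/97) = +1 → QR.
(28/97) = -1 → non-residue.
(39/97) = -1 → non-residue.
(69/97) = -1 → non-residue.
Total quadratic residues among the 5: 1.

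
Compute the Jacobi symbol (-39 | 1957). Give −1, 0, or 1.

First reduce: -39 ≡ 1918 (mod 1957).
Pull out 2: since 1957 ≡ 5 (mod 8), (2/1957) = -1.
Reciprocity: 959 ≡ 3 and 1957 ≡ 1 (mod 4), so (959/1957) = +(1957/959).
Reduce top mod 959: now compute (39/959).
Reciprocity: 39 ≡ 3 and 959 ≡ 3 (mod 4), so (39/959) = −(959/39).
Reduce top mod 39: now compute (23/39).
Reciprocity: 23 ≡ 3 and 39 ≡ 3 (mod 4), so (23/39) = −(39/23).
Reduce top mod 23: now compute (16/23).
Pull out 2^4: since 23 ≡ 7 (mod 8), (2/23) = +1, so (2/23)^4 = +1.
Reached (1/23) = 1. Collecting the sign flips along the way, the symbol is -1.

-1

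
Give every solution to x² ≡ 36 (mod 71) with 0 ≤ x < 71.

6, 65

Since 71 ≡ 3 (mod 4), a square root of 36 is 36^((71+1)/4) = 36^18 mod 71.
Repeated squaring: 36^2≡18, 36^4≡40, 36^8≡38, 36^16≡24 (mod 71).
36^18 = 36^(16+2) ≡ 6 (mod 71).
Check: 6² = 36 ≡ 36 (mod 71). The two roots are 6 and 65.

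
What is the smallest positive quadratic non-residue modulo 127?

(2/127) = +1, so 2 is a residue.
(3/127) = −1, so 3 is the smallest positive non-residue mod 127.

3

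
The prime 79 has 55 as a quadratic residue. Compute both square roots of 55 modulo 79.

Since 79 ≡ 3 (mod 4), a square root of 55 is 55^((79+1)/4) = 55^20 mod 79.
Repeated squaring: 55^2≡23, 55^4≡55, 55^8≡23, 55^16≡55 (mod 79).
55^20 = 55^(16+4) ≡ 23 (mod 79).
Check: 23² = 529 ≡ 55 (mod 79). The two roots are 23 and 56.

23, 56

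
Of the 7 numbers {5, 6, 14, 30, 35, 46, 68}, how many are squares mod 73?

(5/73) = -1 → non-residue.
(6/73) = +1 → QR.
(14/73) = -1 → non-residue.
(30/73) = -1 → non-residue.
(35/73) = +1 → QR.
(46/73) = +1 → QR.
(68/73) = -1 → non-residue.
Total quadratic residues among the 7: 3.

3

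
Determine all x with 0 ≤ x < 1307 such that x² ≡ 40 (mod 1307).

Since 1307 ≡ 3 (mod 4), a square root of 40 is 40^((1307+1)/4) = 40^327 mod 1307.
Repeated squaring: 40^2≡293, 40^4≡894, 40^8≡659, 40^16≡357, 40^32≡670, 40^64≡599, 40^128≡683, 40^256≡1197 (mod 1307).
40^327 = 40^(256+64+4+2+1) ≡ 906 (mod 1307).
Check: 906² = 820836 ≡ 40 (mod 1307). The two roots are 401 and 906.

401, 906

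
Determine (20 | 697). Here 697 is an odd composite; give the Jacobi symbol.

-1

Pull out 2^2: since 697 ≡ 1 (mod 8), (2/697) = +1, so (2/697)^2 = +1.
Reciprocity: 5 ≡ 1 and 697 ≡ 1 (mod 4), so (5/697) = +(697/5).
Reduce top mod 5: now compute (2/5).
Pull out 2: since 5 ≡ 5 (mod 8), (2/5) = -1.
Reached (1/5) = 1. Collecting the sign flips along the way, the symbol is -1.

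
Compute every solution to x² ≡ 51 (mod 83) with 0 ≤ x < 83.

36, 47

Since 83 ≡ 3 (mod 4), a square root of 51 is 51^((83+1)/4) = 51^21 mod 83.
Repeated squaring: 51^2≡28, 51^4≡37, 51^8≡41, 51^16≡21 (mod 83).
51^21 = 51^(16+4+1) ≡ 36 (mod 83).
Check: 36² = 1296 ≡ 51 (mod 83). The two roots are 36 and 47.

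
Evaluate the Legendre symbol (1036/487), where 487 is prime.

Euler's criterion: (1036/487) ≡ 62^243 (mod 487).
62^2 ≡ 435 (mod 487)
62^4 ≡ 269 (mod 487)
62^8 ≡ 285 (mod 487)
62^16 ≡ 383 (mod 487)
62^32 ≡ 102 (mod 487)
62^64 ≡ 177 (mod 487)
62^128 ≡ 161 (mod 487)
62^243 = 62^(128+64+32+16+2+1) ≡ 1 (mod 487).
Result is 1, so (1036/487) = 1.

1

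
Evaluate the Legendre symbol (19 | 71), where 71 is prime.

Reciprocity: 19 ≡ 3 and 71 ≡ 3 (mod 4), so (19/71) = −(71/19).
Reduce top mod 19: now compute (14/19).
Pull out 2: since 19 ≡ 3 (mod 8), (2/19) = -1.
Reciprocity: 7 ≡ 3 and 19 ≡ 3 (mod 4), so (7/19) = −(19/7).
Reduce top mod 7: now compute (5/7).
Reciprocity: 5 ≡ 1 and 7 ≡ 3 (mod 4), so (5/7) = +(7/5).
Reduce top mod 5: now compute (2/5).
Pull out 2: since 5 ≡ 5 (mod 8), (2/5) = -1.
Reached (1/5) = 1. Collecting the sign flips along the way, the symbol is +1.

1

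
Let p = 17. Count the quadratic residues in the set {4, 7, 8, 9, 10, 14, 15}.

(4/17) = +1 → QR.
(7/17) = -1 → non-residue.
(8/17) = +1 → QR.
(9/17) = +1 → QR.
(10/17) = -1 → non-residue.
(14/17) = -1 → non-residue.
(15/17) = +1 → QR.
Total quadratic residues among the 7: 4.

4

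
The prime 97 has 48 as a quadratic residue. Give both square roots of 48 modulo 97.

40, 57

97 ≡ 1 (mod 4), so we find a root by search.
Trying successive values, 40² = 1600 ≡ 48 (mod 97). The other root is 97 − 40 = 57.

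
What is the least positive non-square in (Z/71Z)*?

(2/71) = +1, so 2 is a residue.
(3/71) = +1, so 3 is a residue.
(4/71) = +1, so 4 is a residue.
(5/71) = +1, so 5 is a residue.
(6/71) = +1, so 6 is a residue.
(7/71) = −1, so 7 is the smallest positive non-residue mod 71.

7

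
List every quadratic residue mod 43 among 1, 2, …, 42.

1 4 6 9 10 11 13 14 15 16 17 21 23 24 25 31 35 36 38 40 41

Square k = 1,…,21 (k and 43−k give the same square):
1²=1, 2²=4, 3²=9, 4²=16, 5²=25, 6²=36, 7²≡6, 8²≡21, 9²≡38, 10²≡14, 11²≡35, 12²≡15, 13²≡40, 14²≡24, 15²≡10, 16²≡41, 17²≡31, 18²≡23, 19²≡17, 20²≡13, 21²≡11 (mod 43).
So the quadratic residues mod 43 are {1, 4, 6, 9, 10, 11, 13, 14, 15, 16, 17, 21, 23, 24, 25, 31, 35, 36, 38, 40, 41}.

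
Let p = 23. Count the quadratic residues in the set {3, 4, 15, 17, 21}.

2

(3/23) = +1 → QR.
(4/23) = +1 → QR.
(15/23) = -1 → non-residue.
(17/23) = -1 → non-residue.
(21/23) = -1 → non-residue.
Total quadratic residues among the 5: 2.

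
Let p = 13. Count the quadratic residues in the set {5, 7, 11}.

(5/13) = -1 → non-residue.
(7/13) = -1 → non-residue.
(11/13) = -1 → non-residue.
Total quadratic residues among the 3: 0.

0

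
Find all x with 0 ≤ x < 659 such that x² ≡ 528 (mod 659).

Since 659 ≡ 3 (mod 4), a square root of 528 is 528^((659+1)/4) = 528^165 mod 659.
Repeated squaring: 528^2≡27, 528^4≡70, 528^8≡287, 528^16≡653, 528^32≡36, 528^64≡637, 528^128≡484 (mod 659).
528^165 = 528^(128+32+4+1) ≡ 424 (mod 659).
Check: 424² = 179776 ≡ 528 (mod 659). The two roots are 235 and 424.

235, 424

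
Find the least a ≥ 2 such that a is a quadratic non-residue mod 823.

(2/823) = +1, so 2 is a residue.
(3/823) = −1, so 3 is the smallest positive non-residue mod 823.

3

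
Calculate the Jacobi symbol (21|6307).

Reciprocity: 21 ≡ 1 and 6307 ≡ 3 (mod 4), so (21/6307) = +(6307/21).
Reduce top mod 21: now compute (7/21).
Reciprocity: 7 ≡ 3 and 21 ≡ 1 (mod 4), so (7/21) = +(21/7).
Reduce top mod 7: now compute (0/7).
Top reduces to 0: gcd > 1, so the symbol is 0.

0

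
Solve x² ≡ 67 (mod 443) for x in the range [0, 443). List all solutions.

123, 320

Since 443 ≡ 3 (mod 4), a square root of 67 is 67^((443+1)/4) = 67^111 mod 443.
Repeated squaring: 67^2≡59, 67^4≡380, 67^8≡425, 67^16≡324, 67^32≡428, 67^64≡225 (mod 443).
67^111 = 67^(64+32+8+4+2+1) ≡ 123 (mod 443).
Check: 123² = 15129 ≡ 67 (mod 443). The two roots are 123 and 320.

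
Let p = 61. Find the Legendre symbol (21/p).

-1

Euler's criterion: (21/61) ≡ 21^30 (mod 61).
21^2 ≡ 14 (mod 61)
21^4 ≡ 13 (mod 61)
21^8 ≡ 47 (mod 61)
21^16 ≡ 13 (mod 61)
21^30 = 21^(16+8+4+2) ≡ 60 (mod 61).
Result is 60 ≡ −1, so (21/61) = −1.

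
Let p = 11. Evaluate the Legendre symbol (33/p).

First reduce: 33 ≡ 0 (mod 11).
Top reduces to 0: gcd > 1, so the symbol is 0.

0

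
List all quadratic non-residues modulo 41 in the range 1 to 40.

3 6 7 11 12 13 14 15 17 19 22 24 26 27 28 29 30 34 35 38

Square k = 1,…,20 (k and 41−k give the same square):
1²=1, 2²=4, 3²=9, 4²=16, 5²=25, 6²=36, 7²≡8, 8²≡23, 9²≡40, 10²≡18, 11²≡39, 12²≡21, 13²≡5, 14²≡32, 15²≡20, 16²≡10, 17²≡2, 18²≡37, 19²≡33, 20²≡31 (mod 41).
The residues are {1, 2, 4, 5, 8, 9, 10, 16, 18, 20, 21, 23, 25, 31, 32, 33, 36, 37, 39, 40}; the non-residues are the remaining 20 nonzero classes.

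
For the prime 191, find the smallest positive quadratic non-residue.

(2/191) = +1, so 2 is a residue.
(3/191) = +1, so 3 is a residue.
(4/191) = +1, so 4 is a residue.
(5/191) = +1, so 5 is a residue.
(6/191) = +1, so 6 is a residue.
(7/191) = −1, so 7 is the smallest positive non-residue mod 191.

7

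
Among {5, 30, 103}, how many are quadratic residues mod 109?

1

(5/109) = +1 → QR.
(30/109) = -1 → non-residue.
(103/109) = -1 → non-residue.
Total quadratic residues among the 3: 1.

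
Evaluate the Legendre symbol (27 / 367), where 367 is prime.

Euler's criterion: (27/367) ≡ 27^183 (mod 367).
27^2 ≡ 362 (mod 367)
27^4 ≡ 25 (mod 367)
27^8 ≡ 258 (mod 367)
27^16 ≡ 137 (mod 367)
27^32 ≡ 52 (mod 367)
27^64 ≡ 135 (mod 367)
27^128 ≡ 242 (mod 367)
27^183 = 27^(128+32+16+4+2+1) ≡ 366 (mod 367).
Result is 366 ≡ −1, so (27/367) = −1.

-1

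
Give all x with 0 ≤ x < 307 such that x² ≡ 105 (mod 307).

64, 243

Since 307 ≡ 3 (mod 4), a square root of 105 is 105^((307+1)/4) = 105^77 mod 307.
Repeated squaring: 105^2≡280, 105^4≡115, 105^8≡24, 105^16≡269, 105^32≡216, 105^64≡299 (mod 307).
105^77 = 105^(64+8+4+1) ≡ 64 (mod 307).
Check: 64² = 4096 ≡ 105 (mod 307). The two roots are 64 and 243.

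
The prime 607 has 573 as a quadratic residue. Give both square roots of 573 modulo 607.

92, 515

Since 607 ≡ 3 (mod 4), a square root of 573 is 573^((607+1)/4) = 573^152 mod 607.
Repeated squaring: 573^2≡549, 573^4≡329, 573^8≡195, 573^16≡391, 573^32≡524, 573^64≡212, 573^128≡26 (mod 607).
573^152 = 573^(128+16+8) ≡ 515 (mod 607).
Check: 515² = 265225 ≡ 573 (mod 607). The two roots are 92 and 515.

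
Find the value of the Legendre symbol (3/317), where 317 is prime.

Reciprocity: 3 ≡ 3 and 317 ≡ 1 (mod 4), so (3/317) = +(317/3).
Reduce top mod 3: now compute (2/3).
Pull out 2: since 3 ≡ 3 (mod 8), (2/3) = -1.
Reached (1/3) = 1. Collecting the sign flips along the way, the symbol is -1.

-1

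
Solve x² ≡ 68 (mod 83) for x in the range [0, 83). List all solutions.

20, 63

Since 83 ≡ 3 (mod 4), a square root of 68 is 68^((83+1)/4) = 68^21 mod 83.
Repeated squaring: 68^2≡59, 68^4≡78, 68^8≡25, 68^16≡44 (mod 83).
68^21 = 68^(16+4+1) ≡ 63 (mod 83).
Check: 63² = 3969 ≡ 68 (mod 83). The two roots are 20 and 63.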